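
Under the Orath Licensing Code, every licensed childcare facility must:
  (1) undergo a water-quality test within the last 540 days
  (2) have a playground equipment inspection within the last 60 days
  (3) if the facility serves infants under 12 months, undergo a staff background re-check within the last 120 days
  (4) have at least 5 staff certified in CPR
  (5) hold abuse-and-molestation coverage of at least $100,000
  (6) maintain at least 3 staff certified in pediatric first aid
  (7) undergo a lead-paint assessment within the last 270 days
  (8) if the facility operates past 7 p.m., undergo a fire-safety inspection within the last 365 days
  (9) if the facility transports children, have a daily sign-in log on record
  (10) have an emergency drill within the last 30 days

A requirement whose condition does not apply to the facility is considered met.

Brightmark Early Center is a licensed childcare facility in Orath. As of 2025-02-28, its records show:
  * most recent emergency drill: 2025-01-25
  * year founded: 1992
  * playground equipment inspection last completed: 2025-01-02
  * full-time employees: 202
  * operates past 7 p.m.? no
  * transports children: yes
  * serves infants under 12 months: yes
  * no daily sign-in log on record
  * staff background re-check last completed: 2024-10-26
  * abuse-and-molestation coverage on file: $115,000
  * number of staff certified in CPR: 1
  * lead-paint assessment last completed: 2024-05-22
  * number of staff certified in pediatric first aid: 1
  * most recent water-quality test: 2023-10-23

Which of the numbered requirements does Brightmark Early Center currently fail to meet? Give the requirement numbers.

3, 4, 6, 7, 9, 10

1. water-quality test 494 days ago vs limit 540 → met
2. playground equipment inspection 57 days ago vs limit 60 → met
3. condition 'serves infants under 12 months' holds; staff background re-check 125 days ago vs limit 120 → not met
4. staff certified in CPR 1 < 5 → not met
5. abuse-and-molestation coverage $115,000 ≥ $100,000 → met
6. staff certified in pediatric first aid 1 < 3 → not met
7. lead-paint assessment 282 days ago vs limit 270 → not met
8. condition 'operates past 7 p.m.' does not hold → requirement n/a → met
9. condition 'transports children' holds; daily sign-in log absent → not met
10. emergency drill 34 days ago vs limit 30 → not met
Not met: 3, 4, 6, 7, 9, 10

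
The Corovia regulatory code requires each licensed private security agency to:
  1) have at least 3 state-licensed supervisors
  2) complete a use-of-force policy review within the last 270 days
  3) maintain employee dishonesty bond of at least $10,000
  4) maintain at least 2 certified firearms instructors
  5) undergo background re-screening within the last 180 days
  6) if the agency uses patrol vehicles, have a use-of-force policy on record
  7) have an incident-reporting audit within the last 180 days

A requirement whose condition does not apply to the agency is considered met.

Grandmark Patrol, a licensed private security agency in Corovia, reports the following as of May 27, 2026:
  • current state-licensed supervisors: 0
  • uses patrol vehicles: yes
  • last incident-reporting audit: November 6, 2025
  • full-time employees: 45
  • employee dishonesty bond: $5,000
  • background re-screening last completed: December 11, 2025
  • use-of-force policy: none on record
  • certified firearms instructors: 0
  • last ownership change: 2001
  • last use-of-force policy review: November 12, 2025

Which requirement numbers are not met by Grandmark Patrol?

1. state-licensed supervisors 0 < 3 → not met
2. use-of-force policy review 196 days ago vs limit 270 → met
3. employee dishonesty bond $5,000 < $10,000 → not met
4. certified firearms instructors 0 < 2 → not met
5. background re-screening 167 days ago vs limit 180 → met
6. condition 'uses patrol vehicles' holds; use-of-force policy absent → not met
7. incident-reporting audit 202 days ago vs limit 180 → not met
Not met: 1, 3, 4, 6, 7

1, 3, 4, 6, 7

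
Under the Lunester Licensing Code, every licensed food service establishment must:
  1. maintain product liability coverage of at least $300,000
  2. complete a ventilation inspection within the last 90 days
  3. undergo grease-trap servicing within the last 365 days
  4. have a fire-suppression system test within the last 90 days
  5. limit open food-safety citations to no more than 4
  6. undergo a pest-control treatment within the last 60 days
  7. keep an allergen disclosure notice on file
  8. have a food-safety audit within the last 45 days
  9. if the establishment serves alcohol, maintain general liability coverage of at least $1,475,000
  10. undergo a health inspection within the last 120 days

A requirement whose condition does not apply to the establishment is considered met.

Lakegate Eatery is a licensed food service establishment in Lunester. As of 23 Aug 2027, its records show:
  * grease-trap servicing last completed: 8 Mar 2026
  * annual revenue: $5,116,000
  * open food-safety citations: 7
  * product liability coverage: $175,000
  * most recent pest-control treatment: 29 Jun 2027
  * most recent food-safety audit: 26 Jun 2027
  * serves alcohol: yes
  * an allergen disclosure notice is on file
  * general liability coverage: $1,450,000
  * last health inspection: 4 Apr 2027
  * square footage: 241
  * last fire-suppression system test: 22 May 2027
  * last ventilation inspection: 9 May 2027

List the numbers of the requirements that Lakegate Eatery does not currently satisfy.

1, 2, 3, 4, 5, 8, 9, 10

1. product liability coverage $175,000 < $300,000 → not met
2. ventilation inspection 106 days ago vs limit 90 → not met
3. grease-trap servicing 533 days ago vs limit 365 → not met
4. fire-suppression system test 93 days ago vs limit 90 → not met
5. open food-safety citations 7 > 4 → not met
6. pest-control treatment 55 days ago vs limit 60 → met
7. allergen disclosure notice present → met
8. food-safety audit 58 days ago vs limit 45 → not met
9. condition 'serves alcohol' holds; general liability coverage $1,450,000 < $1,475,000 → not met
10. health inspection 141 days ago vs limit 120 → not met
Not met: 1, 2, 3, 4, 5, 8, 9, 10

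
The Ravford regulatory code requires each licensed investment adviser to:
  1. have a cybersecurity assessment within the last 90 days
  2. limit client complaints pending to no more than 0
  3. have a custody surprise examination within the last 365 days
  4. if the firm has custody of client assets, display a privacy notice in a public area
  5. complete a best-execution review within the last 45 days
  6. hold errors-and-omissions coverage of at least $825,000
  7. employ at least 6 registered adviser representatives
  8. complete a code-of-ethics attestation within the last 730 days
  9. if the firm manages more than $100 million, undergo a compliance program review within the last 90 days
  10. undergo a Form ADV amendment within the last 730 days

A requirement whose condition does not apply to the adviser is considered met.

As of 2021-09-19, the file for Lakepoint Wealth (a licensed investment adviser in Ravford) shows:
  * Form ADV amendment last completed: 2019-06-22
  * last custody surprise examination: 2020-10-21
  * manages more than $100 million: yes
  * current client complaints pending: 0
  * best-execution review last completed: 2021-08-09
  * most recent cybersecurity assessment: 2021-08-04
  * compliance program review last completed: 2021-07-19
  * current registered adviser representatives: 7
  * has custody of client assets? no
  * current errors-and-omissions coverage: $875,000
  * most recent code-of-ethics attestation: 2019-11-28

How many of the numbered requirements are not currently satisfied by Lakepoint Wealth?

1. cybersecurity assessment 46 days ago vs limit 90 → met
2. client complaints pending 0 ≤ 0 → met
3. custody surprise examination 333 days ago vs limit 365 → met
4. condition 'has custody of client assets' does not hold → requirement n/a → met
5. best-execution review 41 days ago vs limit 45 → met
6. errors-and-omissions coverage $875,000 ≥ $825,000 → met
7. registered adviser representatives 7 ≥ 6 → met
8. code-of-ethics attestation 661 days ago vs limit 730 → met
9. condition 'manages more than $100 million' holds; compliance program review 62 days ago vs limit 90 → met
10. Form ADV amendment 820 days ago vs limit 730 → not met
Not met: 1 of 10

1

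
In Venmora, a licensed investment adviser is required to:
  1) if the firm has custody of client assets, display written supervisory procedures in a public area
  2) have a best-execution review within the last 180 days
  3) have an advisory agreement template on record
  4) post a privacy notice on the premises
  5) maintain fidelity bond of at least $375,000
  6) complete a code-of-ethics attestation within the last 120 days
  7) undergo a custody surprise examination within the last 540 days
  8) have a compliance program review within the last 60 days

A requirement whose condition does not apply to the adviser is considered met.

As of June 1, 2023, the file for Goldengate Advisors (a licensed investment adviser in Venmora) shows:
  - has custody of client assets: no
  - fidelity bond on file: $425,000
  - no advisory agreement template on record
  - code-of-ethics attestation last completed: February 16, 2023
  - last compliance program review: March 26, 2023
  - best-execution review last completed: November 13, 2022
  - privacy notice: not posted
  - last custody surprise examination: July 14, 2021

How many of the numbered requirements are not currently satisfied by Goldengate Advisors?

5

1. condition 'has custody of client assets' does not hold → requirement n/a → met
2. best-execution review 200 days ago vs limit 180 → not met
3. advisory agreement template absent → not met
4. privacy notice absent → not met
5. fidelity bond $425,000 ≥ $375,000 → met
6. code-of-ethics attestation 105 days ago vs limit 120 → met
7. custody surprise examination 687 days ago vs limit 540 → not met
8. compliance program review 67 days ago vs limit 60 → not met
Not met: 5 of 8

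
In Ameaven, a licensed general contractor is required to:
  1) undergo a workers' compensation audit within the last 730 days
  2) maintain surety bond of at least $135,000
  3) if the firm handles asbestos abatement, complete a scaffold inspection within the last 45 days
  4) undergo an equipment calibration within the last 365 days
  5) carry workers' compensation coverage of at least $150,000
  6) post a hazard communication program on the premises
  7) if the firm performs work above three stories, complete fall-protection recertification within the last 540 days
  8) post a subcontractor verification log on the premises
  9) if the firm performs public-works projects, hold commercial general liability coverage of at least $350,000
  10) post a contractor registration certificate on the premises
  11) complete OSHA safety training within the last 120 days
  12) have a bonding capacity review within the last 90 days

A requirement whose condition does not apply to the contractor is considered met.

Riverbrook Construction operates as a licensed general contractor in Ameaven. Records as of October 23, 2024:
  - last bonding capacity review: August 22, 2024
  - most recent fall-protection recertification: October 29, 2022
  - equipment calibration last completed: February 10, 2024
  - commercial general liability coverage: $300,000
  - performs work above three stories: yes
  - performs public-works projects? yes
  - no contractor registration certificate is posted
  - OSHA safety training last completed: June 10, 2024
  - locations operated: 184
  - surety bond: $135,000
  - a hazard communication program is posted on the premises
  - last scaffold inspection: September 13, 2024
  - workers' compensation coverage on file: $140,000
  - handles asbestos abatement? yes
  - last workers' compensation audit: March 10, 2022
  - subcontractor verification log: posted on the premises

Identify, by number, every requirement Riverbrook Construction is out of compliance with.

1. workers' compensation audit 958 days ago vs limit 730 → not met
2. surety bond $135,000 ≥ $135,000 → met
3. condition 'handles asbestos abatement' holds; scaffold inspection 40 days ago vs limit 45 → met
4. equipment calibration 256 days ago vs limit 365 → met
5. workers' compensation coverage $140,000 < $150,000 → not met
6. hazard communication program present → met
7. condition 'performs work above three stories' holds; fall-protection recertification 725 days ago vs limit 540 → not met
8. subcontractor verification log present → met
9. condition 'performs public-works projects' holds; commercial general liability coverage $300,000 < $350,000 → not met
10. contractor registration certificate absent → not met
11. OSHA safety training 135 days ago vs limit 120 → not met
12. bonding capacity review 62 days ago vs limit 90 → met
Not met: 1, 5, 7, 9, 10, 11

1, 5, 7, 9, 10, 11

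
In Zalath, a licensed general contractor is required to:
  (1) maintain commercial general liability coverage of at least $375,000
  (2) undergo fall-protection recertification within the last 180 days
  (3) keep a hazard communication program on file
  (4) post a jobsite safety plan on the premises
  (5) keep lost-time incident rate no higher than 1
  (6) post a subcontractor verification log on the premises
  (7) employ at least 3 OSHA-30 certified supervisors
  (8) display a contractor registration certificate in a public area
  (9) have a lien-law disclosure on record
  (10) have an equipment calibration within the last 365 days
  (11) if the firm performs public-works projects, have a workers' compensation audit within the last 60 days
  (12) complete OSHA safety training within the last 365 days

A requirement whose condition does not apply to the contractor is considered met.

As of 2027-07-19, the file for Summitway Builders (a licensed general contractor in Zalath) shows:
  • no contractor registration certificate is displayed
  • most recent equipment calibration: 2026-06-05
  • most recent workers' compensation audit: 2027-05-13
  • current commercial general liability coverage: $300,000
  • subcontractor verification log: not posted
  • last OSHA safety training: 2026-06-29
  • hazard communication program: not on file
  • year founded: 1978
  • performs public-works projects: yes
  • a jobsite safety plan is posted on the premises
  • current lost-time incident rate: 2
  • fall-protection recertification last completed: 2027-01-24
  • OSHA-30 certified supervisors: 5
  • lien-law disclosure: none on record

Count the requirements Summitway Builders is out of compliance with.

1. commercial general liability coverage $300,000 < $375,000 → not met
2. fall-protection recertification 176 days ago vs limit 180 → met
3. hazard communication program absent → not met
4. jobsite safety plan present → met
5. lost-time incident rate 2 > 1 → not met
6. subcontractor verification log absent → not met
7. OSHA-30 certified supervisors 5 ≥ 3 → met
8. contractor registration certificate absent → not met
9. lien-law disclosure absent → not met
10. equipment calibration 409 days ago vs limit 365 → not met
11. condition 'performs public-works projects' holds; workers' compensation audit 67 days ago vs limit 60 → not met
12. OSHA safety training 385 days ago vs limit 365 → not met
Not met: 9 of 12

9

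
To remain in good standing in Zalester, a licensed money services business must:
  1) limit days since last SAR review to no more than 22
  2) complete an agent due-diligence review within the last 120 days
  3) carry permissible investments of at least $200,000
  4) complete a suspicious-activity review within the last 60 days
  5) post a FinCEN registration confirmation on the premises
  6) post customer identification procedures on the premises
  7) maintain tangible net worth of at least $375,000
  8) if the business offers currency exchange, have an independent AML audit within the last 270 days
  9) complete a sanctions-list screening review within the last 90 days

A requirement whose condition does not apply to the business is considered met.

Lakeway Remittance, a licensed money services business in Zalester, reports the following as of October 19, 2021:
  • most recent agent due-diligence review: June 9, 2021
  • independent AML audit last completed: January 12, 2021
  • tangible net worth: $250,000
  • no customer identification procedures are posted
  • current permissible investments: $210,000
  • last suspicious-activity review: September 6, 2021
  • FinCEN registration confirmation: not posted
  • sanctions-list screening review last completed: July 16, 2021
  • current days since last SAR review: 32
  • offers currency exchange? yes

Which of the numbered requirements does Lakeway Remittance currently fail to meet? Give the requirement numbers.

1. days since last SAR review 32 > 22 → not met
2. agent due-diligence review 132 days ago vs limit 120 → not met
3. permissible investments $210,000 ≥ $200,000 → met
4. suspicious-activity review 43 days ago vs limit 60 → met
5. FinCEN registration confirmation absent → not met
6. customer identification procedures absent → not met
7. tangible net worth $250,000 < $375,000 → not met
8. condition 'offers currency exchange' holds; independent AML audit 280 days ago vs limit 270 → not met
9. sanctions-list screening review 95 days ago vs limit 90 → not met
Not met: 1, 2, 5, 6, 7, 8, 9

1, 2, 5, 6, 7, 8, 9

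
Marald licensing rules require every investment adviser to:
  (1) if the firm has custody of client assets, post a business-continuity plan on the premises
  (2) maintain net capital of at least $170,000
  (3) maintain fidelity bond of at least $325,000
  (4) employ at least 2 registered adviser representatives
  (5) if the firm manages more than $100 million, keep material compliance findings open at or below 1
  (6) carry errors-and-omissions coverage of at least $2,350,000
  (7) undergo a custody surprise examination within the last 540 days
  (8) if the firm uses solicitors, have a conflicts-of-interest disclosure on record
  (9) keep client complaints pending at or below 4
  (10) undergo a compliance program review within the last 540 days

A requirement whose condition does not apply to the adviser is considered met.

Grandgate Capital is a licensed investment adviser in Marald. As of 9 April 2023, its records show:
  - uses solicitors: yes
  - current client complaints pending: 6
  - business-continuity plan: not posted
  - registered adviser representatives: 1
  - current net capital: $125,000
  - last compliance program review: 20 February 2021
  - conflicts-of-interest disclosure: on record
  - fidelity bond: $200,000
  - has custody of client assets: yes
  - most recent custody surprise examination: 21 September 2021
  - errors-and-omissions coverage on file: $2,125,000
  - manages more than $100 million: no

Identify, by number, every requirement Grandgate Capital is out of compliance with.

1, 2, 3, 4, 6, 7, 9, 10

1. condition 'has custody of client assets' holds; business-continuity plan absent → not met
2. net capital $125,000 < $170,000 → not met
3. fidelity bond $200,000 < $325,000 → not met
4. registered adviser representatives 1 < 2 → not met
5. condition 'manages more than $100 million' does not hold → requirement n/a → met
6. errors-and-omissions coverage $2,125,000 < $2,350,000 → not met
7. custody surprise examination 565 days ago vs limit 540 → not met
8. condition 'uses solicitors' holds; conflicts-of-interest disclosure present → met
9. client complaints pending 6 > 4 → not met
10. compliance program review 778 days ago vs limit 540 → not met
Not met: 1, 2, 3, 4, 6, 7, 9, 10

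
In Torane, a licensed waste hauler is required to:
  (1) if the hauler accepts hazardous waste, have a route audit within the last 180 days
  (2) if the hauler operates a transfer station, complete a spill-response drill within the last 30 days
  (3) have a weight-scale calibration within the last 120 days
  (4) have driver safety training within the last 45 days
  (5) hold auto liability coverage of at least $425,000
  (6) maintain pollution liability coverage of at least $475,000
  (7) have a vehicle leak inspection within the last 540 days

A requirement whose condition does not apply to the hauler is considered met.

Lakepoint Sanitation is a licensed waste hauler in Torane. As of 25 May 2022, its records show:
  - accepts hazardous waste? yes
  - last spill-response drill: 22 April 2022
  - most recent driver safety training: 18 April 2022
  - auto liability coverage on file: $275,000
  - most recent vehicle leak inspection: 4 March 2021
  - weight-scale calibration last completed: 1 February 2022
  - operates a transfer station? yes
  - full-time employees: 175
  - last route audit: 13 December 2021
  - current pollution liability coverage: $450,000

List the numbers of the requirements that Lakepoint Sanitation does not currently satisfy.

1. condition 'accepts hazardous waste' holds; route audit 163 days ago vs limit 180 → met
2. condition 'operates a transfer station' holds; spill-response drill 33 days ago vs limit 30 → not met
3. weight-scale calibration 113 days ago vs limit 120 → met
4. driver safety training 37 days ago vs limit 45 → met
5. auto liability coverage $275,000 < $425,000 → not met
6. pollution liability coverage $450,000 < $475,000 → not met
7. vehicle leak inspection 447 days ago vs limit 540 → met
Not met: 2, 5, 6

2, 5, 6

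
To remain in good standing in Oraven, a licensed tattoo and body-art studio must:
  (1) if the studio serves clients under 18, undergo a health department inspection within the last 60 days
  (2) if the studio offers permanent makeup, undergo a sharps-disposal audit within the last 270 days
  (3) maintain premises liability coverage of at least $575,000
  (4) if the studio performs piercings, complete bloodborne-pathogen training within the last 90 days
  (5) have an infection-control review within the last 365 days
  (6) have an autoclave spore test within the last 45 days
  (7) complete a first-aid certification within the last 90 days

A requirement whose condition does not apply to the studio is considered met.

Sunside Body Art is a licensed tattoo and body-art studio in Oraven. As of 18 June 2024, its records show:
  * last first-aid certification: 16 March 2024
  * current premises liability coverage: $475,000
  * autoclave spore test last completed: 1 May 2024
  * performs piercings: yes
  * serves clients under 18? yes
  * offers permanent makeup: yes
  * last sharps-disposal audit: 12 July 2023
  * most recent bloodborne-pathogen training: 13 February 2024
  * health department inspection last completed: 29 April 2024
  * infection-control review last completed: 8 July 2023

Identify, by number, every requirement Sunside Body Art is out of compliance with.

2, 3, 4, 6, 7

1. condition 'serves clients under 18' holds; health department inspection 50 days ago vs limit 60 → met
2. condition 'offers permanent makeup' holds; sharps-disposal audit 342 days ago vs limit 270 → not met
3. premises liability coverage $475,000 < $575,000 → not met
4. condition 'performs piercings' holds; bloodborne-pathogen training 126 days ago vs limit 90 → not met
5. infection-control review 346 days ago vs limit 365 → met
6. autoclave spore test 48 days ago vs limit 45 → not met
7. first-aid certification 94 days ago vs limit 90 → not met
Not met: 2, 3, 4, 6, 7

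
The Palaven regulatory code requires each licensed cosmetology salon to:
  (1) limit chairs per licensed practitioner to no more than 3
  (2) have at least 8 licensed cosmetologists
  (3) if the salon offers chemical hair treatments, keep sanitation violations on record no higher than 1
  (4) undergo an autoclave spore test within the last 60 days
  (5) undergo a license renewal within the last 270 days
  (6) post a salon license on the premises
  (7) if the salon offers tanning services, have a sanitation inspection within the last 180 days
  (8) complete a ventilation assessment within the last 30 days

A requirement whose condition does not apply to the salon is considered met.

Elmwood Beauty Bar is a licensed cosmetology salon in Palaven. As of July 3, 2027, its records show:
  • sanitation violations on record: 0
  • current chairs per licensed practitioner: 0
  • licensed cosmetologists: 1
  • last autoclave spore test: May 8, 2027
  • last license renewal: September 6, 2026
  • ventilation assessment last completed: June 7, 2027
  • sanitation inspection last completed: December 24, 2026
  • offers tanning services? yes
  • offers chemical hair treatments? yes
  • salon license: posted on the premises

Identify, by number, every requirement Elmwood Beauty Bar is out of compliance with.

2, 5, 7

1. chairs per licensed practitioner 0 ≤ 3 → met
2. licensed cosmetologists 1 < 8 → not met
3. condition 'offers chemical hair treatments' holds; sanitation violations on record 0 ≤ 1 → met
4. autoclave spore test 56 days ago vs limit 60 → met
5. license renewal 300 days ago vs limit 270 → not met
6. salon license present → met
7. condition 'offers tanning services' holds; sanitation inspection 191 days ago vs limit 180 → not met
8. ventilation assessment 26 days ago vs limit 30 → met
Not met: 2, 5, 7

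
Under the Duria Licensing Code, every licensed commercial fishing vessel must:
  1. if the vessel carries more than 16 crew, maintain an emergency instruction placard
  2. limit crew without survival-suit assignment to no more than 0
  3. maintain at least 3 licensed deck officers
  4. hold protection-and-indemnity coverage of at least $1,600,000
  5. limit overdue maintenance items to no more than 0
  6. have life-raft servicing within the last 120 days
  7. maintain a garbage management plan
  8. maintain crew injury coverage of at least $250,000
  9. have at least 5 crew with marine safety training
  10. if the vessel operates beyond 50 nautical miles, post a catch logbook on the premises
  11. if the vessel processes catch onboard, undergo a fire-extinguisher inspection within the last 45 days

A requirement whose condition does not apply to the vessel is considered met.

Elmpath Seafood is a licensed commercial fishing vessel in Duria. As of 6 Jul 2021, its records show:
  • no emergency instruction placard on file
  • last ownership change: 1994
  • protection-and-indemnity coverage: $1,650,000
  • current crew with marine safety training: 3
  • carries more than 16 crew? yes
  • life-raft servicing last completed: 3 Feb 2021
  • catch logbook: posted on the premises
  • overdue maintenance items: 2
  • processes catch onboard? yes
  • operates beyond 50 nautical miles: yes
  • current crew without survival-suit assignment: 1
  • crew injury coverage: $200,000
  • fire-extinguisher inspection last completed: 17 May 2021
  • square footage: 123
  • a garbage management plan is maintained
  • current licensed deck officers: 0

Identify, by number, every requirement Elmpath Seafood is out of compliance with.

1, 2, 3, 5, 6, 8, 9, 11

1. condition 'carries more than 16 crew' holds; emergency instruction placard absent → not met
2. crew without survival-suit assignment 1 > 0 → not met
3. licensed deck officers 0 < 3 → not met
4. protection-and-indemnity coverage $1,650,000 ≥ $1,600,000 → met
5. overdue maintenance items 2 > 0 → not met
6. life-raft servicing 153 days ago vs limit 120 → not met
7. garbage management plan present → met
8. crew injury coverage $200,000 < $250,000 → not met
9. crew with marine safety training 3 < 5 → not met
10. condition 'operates beyond 50 nautical miles' holds; catch logbook present → met
11. condition 'processes catch onboard' holds; fire-extinguisher inspection 50 days ago vs limit 45 → not met
Not met: 1, 2, 3, 5, 6, 8, 9, 11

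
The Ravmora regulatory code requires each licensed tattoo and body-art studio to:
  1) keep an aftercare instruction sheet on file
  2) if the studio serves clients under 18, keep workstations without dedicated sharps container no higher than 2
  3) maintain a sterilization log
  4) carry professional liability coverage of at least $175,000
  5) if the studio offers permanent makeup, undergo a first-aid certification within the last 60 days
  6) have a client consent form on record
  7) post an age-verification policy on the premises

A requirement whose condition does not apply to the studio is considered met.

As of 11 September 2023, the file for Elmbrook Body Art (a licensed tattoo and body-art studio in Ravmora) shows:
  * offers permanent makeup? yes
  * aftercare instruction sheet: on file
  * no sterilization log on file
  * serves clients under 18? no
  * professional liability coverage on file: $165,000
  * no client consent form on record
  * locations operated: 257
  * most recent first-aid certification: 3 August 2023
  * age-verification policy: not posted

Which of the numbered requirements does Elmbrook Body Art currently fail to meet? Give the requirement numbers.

3, 4, 6, 7

1. aftercare instruction sheet present → met
2. condition 'serves clients under 18' does not hold → requirement n/a → met
3. sterilization log absent → not met
4. professional liability coverage $165,000 < $175,000 → not met
5. condition 'offers permanent makeup' holds; first-aid certification 39 days ago vs limit 60 → met
6. client consent form absent → not met
7. age-verification policy absent → not met
Not met: 3, 4, 6, 7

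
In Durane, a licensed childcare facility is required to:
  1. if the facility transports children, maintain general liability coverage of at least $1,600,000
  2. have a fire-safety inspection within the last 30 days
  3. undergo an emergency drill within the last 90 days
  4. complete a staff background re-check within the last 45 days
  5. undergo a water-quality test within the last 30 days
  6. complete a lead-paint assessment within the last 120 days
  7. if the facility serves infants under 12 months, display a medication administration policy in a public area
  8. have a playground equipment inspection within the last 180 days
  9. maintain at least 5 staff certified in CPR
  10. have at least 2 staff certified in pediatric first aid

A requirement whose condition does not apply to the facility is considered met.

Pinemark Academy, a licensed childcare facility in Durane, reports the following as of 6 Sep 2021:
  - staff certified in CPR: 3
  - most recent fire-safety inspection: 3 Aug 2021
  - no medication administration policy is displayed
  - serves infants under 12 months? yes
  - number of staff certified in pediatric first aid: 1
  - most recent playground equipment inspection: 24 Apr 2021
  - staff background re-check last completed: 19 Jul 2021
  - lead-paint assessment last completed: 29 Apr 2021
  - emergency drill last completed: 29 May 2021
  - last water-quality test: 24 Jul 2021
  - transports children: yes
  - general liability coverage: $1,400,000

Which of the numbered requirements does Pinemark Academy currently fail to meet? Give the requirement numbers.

1, 2, 3, 4, 5, 6, 7, 9, 10

1. condition 'transports children' holds; general liability coverage $1,400,000 < $1,600,000 → not met
2. fire-safety inspection 34 days ago vs limit 30 → not met
3. emergency drill 100 days ago vs limit 90 → not met
4. staff background re-check 49 days ago vs limit 45 → not met
5. water-quality test 44 days ago vs limit 30 → not met
6. lead-paint assessment 130 days ago vs limit 120 → not met
7. condition 'serves infants under 12 months' holds; medication administration policy absent → not met
8. playground equipment inspection 135 days ago vs limit 180 → met
9. staff certified in CPR 3 < 5 → not met
10. staff certified in pediatric first aid 1 < 2 → not met
Not met: 1, 2, 3, 4, 5, 6, 7, 9, 10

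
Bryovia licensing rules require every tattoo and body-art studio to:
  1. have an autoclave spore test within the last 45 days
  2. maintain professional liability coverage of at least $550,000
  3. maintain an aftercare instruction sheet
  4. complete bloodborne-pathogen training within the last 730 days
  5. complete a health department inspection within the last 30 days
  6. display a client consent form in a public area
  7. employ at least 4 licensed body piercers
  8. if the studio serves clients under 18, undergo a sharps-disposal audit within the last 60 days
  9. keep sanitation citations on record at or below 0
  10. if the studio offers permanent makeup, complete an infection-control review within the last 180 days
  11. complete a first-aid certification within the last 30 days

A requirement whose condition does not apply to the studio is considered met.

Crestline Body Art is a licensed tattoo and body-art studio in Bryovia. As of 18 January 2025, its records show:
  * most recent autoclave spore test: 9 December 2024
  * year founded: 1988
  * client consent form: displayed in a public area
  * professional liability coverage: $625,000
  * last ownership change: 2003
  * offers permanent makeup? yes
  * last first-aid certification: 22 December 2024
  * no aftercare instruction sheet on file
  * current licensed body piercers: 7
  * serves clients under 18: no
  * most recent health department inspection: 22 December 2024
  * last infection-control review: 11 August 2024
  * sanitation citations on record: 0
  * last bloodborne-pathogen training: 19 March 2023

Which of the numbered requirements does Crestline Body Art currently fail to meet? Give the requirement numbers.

1. autoclave spore test 40 days ago vs limit 45 → met
2. professional liability coverage $625,000 ≥ $550,000 → met
3. aftercare instruction sheet absent → not met
4. bloodborne-pathogen training 671 days ago vs limit 730 → met
5. health department inspection 27 days ago vs limit 30 → met
6. client consent form present → met
7. licensed body piercers 7 ≥ 4 → met
8. condition 'serves clients under 18' does not hold → requirement n/a → met
9. sanitation citations on record 0 ≤ 0 → met
10. condition 'offers permanent makeup' holds; infection-control review 160 days ago vs limit 180 → met
11. first-aid certification 27 days ago vs limit 30 → met
Not met: 3

3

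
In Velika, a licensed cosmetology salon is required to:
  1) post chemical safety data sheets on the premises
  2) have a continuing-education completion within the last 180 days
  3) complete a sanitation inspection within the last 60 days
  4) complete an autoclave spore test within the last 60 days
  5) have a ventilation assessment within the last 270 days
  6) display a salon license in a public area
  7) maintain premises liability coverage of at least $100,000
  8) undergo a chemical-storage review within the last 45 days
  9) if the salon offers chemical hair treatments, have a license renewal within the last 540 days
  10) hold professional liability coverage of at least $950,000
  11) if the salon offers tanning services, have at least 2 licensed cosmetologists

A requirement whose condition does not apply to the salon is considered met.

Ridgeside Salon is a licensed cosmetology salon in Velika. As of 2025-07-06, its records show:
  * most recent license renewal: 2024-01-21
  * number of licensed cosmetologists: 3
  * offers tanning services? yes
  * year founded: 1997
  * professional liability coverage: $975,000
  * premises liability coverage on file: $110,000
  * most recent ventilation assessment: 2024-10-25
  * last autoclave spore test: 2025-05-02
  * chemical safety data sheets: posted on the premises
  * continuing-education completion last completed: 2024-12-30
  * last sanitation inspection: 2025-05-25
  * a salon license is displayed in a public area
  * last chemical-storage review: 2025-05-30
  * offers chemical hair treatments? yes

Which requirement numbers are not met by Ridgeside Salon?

2, 4

1. chemical safety data sheets present → met
2. continuing-education completion 188 days ago vs limit 180 → not met
3. sanitation inspection 42 days ago vs limit 60 → met
4. autoclave spore test 65 days ago vs limit 60 → not met
5. ventilation assessment 254 days ago vs limit 270 → met
6. salon license present → met
7. premises liability coverage $110,000 ≥ $100,000 → met
8. chemical-storage review 37 days ago vs limit 45 → met
9. condition 'offers chemical hair treatments' holds; license renewal 532 days ago vs limit 540 → met
10. professional liability coverage $975,000 ≥ $950,000 → met
11. condition 'offers tanning services' holds; licensed cosmetologists 3 ≥ 2 → met
Not met: 2, 4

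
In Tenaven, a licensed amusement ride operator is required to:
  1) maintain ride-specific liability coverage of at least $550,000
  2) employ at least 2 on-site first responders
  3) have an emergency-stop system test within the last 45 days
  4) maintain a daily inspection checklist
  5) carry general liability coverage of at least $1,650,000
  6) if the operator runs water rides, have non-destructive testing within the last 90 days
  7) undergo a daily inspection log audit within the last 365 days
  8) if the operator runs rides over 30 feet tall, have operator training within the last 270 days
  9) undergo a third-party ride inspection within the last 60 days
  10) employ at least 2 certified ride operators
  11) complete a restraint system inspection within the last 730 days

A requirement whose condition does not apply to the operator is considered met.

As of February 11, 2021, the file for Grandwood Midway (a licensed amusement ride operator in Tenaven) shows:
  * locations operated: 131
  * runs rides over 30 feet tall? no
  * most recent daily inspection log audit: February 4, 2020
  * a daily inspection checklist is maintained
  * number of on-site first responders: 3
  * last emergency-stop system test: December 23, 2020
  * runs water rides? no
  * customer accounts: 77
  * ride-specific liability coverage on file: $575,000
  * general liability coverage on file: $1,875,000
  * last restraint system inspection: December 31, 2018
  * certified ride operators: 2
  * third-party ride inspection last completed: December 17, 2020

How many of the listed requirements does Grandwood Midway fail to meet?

1. ride-specific liability coverage $575,000 ≥ $550,000 → met
2. on-site first responders 3 ≥ 2 → met
3. emergency-stop system test 50 days ago vs limit 45 → not met
4. daily inspection checklist present → met
5. general liability coverage $1,875,000 ≥ $1,650,000 → met
6. condition 'runs water rides' does not hold → requirement n/a → met
7. daily inspection log audit 373 days ago vs limit 365 → not met
8. condition 'runs rides over 30 feet tall' does not hold → requirement n/a → met
9. third-party ride inspection 56 days ago vs limit 60 → met
10. certified ride operators 2 ≥ 2 → met
11. restraint system inspection 773 days ago vs limit 730 → not met
Not met: 3 of 11

3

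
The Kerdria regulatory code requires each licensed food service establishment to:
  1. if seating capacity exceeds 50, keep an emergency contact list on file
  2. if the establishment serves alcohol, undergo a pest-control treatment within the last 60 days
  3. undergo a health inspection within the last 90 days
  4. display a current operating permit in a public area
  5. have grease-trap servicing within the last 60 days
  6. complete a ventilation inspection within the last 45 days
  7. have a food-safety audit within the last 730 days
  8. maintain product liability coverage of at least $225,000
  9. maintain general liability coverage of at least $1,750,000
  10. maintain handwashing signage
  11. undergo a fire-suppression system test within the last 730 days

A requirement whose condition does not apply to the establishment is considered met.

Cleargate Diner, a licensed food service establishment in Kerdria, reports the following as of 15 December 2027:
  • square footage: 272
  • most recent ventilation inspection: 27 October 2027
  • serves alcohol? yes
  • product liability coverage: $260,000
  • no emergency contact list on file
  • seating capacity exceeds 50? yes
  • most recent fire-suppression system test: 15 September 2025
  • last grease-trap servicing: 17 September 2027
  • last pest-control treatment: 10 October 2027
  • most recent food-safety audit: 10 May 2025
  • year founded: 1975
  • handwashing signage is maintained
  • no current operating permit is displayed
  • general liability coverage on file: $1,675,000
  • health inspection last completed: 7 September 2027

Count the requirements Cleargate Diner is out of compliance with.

1. condition 'seating capacity exceeds 50' holds; emergency contact list absent → not met
2. condition 'serves alcohol' holds; pest-control treatment 66 days ago vs limit 60 → not met
3. health inspection 99 days ago vs limit 90 → not met
4. current operating permit absent → not met
5. grease-trap servicing 89 days ago vs limit 60 → not met
6. ventilation inspection 49 days ago vs limit 45 → not met
7. food-safety audit 949 days ago vs limit 730 → not met
8. product liability coverage $260,000 ≥ $225,000 → met
9. general liability coverage $1,675,000 < $1,750,000 → not met
10. handwashing signage present → met
11. fire-suppression system test 821 days ago vs limit 730 → not met
Not met: 9 of 11

9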